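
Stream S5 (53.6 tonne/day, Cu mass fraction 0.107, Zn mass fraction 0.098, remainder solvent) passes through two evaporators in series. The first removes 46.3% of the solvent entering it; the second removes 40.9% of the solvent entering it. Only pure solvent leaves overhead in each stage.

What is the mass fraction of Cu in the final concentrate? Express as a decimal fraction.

0.234

solvent in feed = 53.6×0.795 = 42.612 tonne/day.
After stage 1: solvent left = (1−0.463)×42.612 = 22.883; stream total = 33.871 tonne/day.
After stage 2: solvent left = (1−0.409)×22.883 = 13.524; final concentrate = 24.512 tonne/day.
Cu fraction = 5.7352/24.512 = 0.234.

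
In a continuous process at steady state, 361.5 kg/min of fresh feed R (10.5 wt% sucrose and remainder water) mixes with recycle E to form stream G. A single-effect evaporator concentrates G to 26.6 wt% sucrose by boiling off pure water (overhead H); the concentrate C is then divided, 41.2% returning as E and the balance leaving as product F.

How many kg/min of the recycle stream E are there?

99.99 kg/min

Overall sucrose balance (none leaves overhead): sucrose in fresh feed = sucrose in product, i.e. 361.5×0.105 = (1−0.412)·C·0.266.
C = 37.957/(0.266×0.588) = 242.68 kg/min.
Recycle E = 0.412×242.68 = 99.985 kg/min.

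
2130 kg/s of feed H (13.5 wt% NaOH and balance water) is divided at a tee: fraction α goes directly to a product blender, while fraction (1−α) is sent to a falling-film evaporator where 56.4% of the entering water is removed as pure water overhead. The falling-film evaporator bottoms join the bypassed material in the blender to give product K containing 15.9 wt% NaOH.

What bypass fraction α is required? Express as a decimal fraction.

All 2130×0.135 = 287.55 kg/s of NaOH reaches K, so K = 287.55/0.159 = 1808.5 kg/s and vapour = 321.51 kg/s.
The evaporator receives (1−α)·2130 of feed at 0.865 water and removes 0.564 of that water:
0.564×0.865×(1−α)×2130 = 321.51
(1−α) = 321.51/1039.1 = 0.3094;  α = 0.6906.

0.691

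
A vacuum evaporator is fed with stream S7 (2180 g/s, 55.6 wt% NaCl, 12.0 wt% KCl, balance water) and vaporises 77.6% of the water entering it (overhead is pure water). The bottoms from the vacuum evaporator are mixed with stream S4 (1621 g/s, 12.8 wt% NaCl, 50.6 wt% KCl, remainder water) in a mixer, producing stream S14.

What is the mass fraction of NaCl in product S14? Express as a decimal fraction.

0.4364

Vapour removed = 0.776×0.324×2180 = 548.1 g/s; concentrate = 1631.9 g/s.
NaCl reaching the mixer = 1212.1 (from concentrate) + 1621×0.128 = 1419.6 g/s.
Product flow = 1631.9 + 1621 = 3252.9 g/s; NaCl fraction = 0.4364.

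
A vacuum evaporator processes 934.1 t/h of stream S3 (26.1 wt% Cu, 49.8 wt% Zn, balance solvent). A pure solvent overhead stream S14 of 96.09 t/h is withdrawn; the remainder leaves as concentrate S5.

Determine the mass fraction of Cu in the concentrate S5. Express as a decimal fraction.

0.2909

Cu is not removed: 934.1×0.261 = 243.8 t/h of Cu enters S5.
Concentrate = 934.1 − 96.09 = 838.01 t/h.
Mass fraction = 243.8/838.01 = 0.2909.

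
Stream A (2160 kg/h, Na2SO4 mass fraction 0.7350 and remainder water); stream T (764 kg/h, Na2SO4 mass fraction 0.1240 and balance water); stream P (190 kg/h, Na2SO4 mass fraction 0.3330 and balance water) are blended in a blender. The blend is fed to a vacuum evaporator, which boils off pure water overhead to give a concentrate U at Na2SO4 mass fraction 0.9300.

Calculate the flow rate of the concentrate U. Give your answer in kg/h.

Na2SO4 entering = 2160×0.735 + 764×0.124 + 190×0.333 = 1745.6 kg/h.
All Na2SO4 reports to U, so U = 1745.6/0.930 = 1877 kg/h.

1877 kg/h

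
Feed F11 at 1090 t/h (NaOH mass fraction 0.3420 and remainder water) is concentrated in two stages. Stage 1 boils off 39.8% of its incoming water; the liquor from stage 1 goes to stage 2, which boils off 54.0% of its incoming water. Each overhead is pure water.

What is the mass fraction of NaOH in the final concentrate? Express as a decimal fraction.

0.6524

water in feed = 1090×0.658 = 717.22 t/h.
After stage 1: water left = (1−0.398)×717.22 = 431.77; stream total = 804.55 t/h.
After stage 2: water left = (1−0.540)×431.77 = 198.61; final concentrate = 571.39 t/h.
NaOH fraction = 372.78/571.39 = 0.6524.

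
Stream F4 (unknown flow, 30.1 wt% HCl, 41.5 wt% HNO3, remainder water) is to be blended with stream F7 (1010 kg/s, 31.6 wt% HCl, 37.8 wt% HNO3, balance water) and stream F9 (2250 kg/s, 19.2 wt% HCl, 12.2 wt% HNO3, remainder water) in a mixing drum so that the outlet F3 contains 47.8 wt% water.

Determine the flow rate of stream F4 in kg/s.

1517 kg/s

Let F4 be the unknown flow. Total out = 3260 + F4.
water balance: 1852.6 + 0.284·F4 = 0.478·(3260 + F4)
(0.284 − 0.478)·F4 = 0.478×3260 − 1852.6 = -294.28
F4 = -294.28 / -0.194 = 1516.9 kg/s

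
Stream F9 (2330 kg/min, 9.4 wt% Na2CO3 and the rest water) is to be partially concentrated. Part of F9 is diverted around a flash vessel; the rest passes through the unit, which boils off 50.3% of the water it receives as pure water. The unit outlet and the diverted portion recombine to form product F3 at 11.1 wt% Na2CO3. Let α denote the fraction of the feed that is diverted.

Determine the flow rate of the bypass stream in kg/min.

All 2330×0.094 = 219.02 kg/min of Na2CO3 reaches F3, so F3 = 219.02/0.111 = 1973.2 kg/min and vapour = 356.85 kg/min.
The evaporator receives (1−α)·2330 of feed at 0.906 water and removes 0.503 of that water:
0.503×0.906×(1−α)×2330 = 356.85
(1−α) = 356.85/1061.8 = 0.3361;  α = 0.6639.
Bypass flow = 0.6639×2330 = 1547 kg/min.

1547 kg/min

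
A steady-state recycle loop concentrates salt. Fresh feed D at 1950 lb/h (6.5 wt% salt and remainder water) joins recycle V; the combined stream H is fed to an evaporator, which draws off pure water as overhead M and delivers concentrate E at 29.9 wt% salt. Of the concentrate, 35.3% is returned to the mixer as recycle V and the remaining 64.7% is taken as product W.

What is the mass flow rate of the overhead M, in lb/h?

Overall salt balance (none leaves overhead): salt in fresh feed = salt in product, i.e. 1950×0.065 = (1−0.353)·E·0.299.
E = 126.75/(0.299×0.647) = 655.2 lb/h.
Recycle V = 0.353×655.2 = 231.28 lb/h.
Combined feed H = 1950 + 231.28 = 2181.3 lb/h.
Overhead M = H − E = 2181.3 − 655.2 = 1526.1 lb/h.

1526 lb/h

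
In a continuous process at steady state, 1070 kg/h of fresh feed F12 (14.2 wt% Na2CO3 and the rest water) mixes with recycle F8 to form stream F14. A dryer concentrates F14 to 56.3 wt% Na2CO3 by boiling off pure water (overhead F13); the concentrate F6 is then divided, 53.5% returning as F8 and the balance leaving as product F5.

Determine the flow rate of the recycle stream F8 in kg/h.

Overall Na2CO3 balance (none leaves overhead): Na2CO3 in fresh feed = Na2CO3 in product, i.e. 1070×0.142 = (1−0.535)·F6·0.563.
F6 = 151.94/(0.563×0.465) = 580.38 kg/h.
Recycle F8 = 0.535×580.38 = 310.5 kg/h.

310.5 kg/h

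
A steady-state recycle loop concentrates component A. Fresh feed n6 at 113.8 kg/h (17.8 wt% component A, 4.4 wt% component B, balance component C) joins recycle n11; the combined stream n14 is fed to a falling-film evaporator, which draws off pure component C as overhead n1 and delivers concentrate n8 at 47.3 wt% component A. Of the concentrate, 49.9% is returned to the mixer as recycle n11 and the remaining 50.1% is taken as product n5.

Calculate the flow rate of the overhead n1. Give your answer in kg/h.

70.97 kg/h

Overall component A balance (none leaves overhead): component A in fresh feed = component A in product, i.e. 113.8×0.178 = (1−0.499)·n8·0.473.
n8 = 20.256/(0.473×0.501) = 85.48 kg/h.
Recycle n11 = 0.499×85.48 = 42.654 kg/h.
Combined feed n14 = 113.8 + 42.654 = 156.45 kg/h.
Overhead n1 = n14 − n8 = 156.45 − 85.48 = 70.975 kg/h.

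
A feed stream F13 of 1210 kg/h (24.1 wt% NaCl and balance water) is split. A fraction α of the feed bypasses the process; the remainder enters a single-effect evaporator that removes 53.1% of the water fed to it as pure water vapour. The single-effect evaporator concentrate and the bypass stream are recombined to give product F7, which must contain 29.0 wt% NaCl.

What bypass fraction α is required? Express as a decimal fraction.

All 1210×0.241 = 291.61 kg/h of NaCl reaches F7, so F7 = 291.61/0.290 = 1005.6 kg/h and vapour = 204.45 kg/h.
The evaporator receives (1−α)·1210 of feed at 0.759 water and removes 0.531 of that water:
0.531×0.759×(1−α)×1210 = 204.45
(1−α) = 204.45/487.67 = 0.4192;  α = 0.5808.

0.581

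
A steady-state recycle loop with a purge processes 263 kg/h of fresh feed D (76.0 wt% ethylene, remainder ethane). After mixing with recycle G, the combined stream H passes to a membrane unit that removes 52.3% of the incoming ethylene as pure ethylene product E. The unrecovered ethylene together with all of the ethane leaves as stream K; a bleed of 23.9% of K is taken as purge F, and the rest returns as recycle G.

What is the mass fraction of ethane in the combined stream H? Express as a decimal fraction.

0.457

ethane enters only via D and leaves only via the purge: 263×0.240 = 0.239×(ethane in K), and the membrane unit passes all ethane, so ethane in H = ethane in K = 264.1 kg/h.
ethylene in H: m_A = 263×0.760 + (1−0.239)·(1−0.523)·m_A, so m_A = 199.88/0.6370 = 313.78 kg/h.
H = 313.78 + 264.1 = 577.88 kg/h.
ethane fraction in H = 264.1/577.88 = 0.457.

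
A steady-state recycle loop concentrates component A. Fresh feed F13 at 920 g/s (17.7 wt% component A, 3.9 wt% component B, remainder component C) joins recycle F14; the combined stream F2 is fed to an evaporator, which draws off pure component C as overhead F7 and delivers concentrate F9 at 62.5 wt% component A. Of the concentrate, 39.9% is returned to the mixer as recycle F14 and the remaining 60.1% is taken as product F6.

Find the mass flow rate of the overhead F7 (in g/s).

659.5 g/s

Overall component A balance (none leaves overhead): component A in fresh feed = component A in product, i.e. 920×0.177 = (1−0.399)·F9·0.625.
F9 = 162.84/(0.625×0.601) = 433.52 g/s.
Recycle F14 = 0.399×433.52 = 172.97 g/s.
Combined feed F2 = 920 + 172.97 = 1093 g/s.
Overhead F7 = F2 − F9 = 1093 − 433.52 = 659.46 g/s.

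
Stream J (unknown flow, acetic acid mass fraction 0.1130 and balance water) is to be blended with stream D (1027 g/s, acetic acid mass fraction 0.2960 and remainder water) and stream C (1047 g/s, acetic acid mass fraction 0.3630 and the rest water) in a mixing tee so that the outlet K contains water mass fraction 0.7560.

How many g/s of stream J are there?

1359 g/s

Let J be the unknown flow. Total out = 2074 + J.
water balance: 1389.9 + 0.887·J = 0.756·(2074 + J)
(0.887 − 0.756)·J = 0.756×2074 − 1389.9 = 178
J = 178 / 0.131 = 1358.8 g/s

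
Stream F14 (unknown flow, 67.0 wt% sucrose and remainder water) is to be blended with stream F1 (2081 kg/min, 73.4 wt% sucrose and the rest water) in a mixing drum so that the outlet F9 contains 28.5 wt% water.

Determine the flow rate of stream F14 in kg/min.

Let F14 be the unknown flow. Total out = 2081 + F14.
water balance: 553.55 + 0.330·F14 = 0.285·(2081 + F14)
(0.330 − 0.285)·F14 = 0.285×2081 − 553.55 = 39.539
F14 = 39.539 / 0.045 = 878.64 kg/min

878.6 kg/min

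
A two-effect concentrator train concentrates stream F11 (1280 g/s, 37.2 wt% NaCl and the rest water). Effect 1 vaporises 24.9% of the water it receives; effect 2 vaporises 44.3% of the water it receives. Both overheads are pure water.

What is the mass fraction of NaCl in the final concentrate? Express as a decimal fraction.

water in feed = 1280×0.628 = 803.84 g/s.
After stage 1: water left = (1−0.249)×803.84 = 603.68; stream total = 1079.8 g/s.
After stage 2: water left = (1−0.443)×603.68 = 336.25; final concentrate = 812.41 g/s.
NaCl fraction = 476.16/812.41 = 0.586.

0.586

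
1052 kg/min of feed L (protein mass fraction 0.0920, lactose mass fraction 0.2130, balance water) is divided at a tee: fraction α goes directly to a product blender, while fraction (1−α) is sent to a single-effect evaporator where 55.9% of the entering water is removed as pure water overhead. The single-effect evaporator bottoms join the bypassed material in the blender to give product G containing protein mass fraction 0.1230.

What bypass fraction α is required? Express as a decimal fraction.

0.351

All 1052×0.092 = 96.784 kg/min of protein reaches G, so G = 96.784/0.123 = 786.86 kg/min and vapour = 265.14 kg/min.
The evaporator receives (1−α)·1052 of feed at 0.695 water and removes 0.559 of that water:
0.559×0.695×(1−α)×1052 = 265.14
(1−α) = 265.14/408.71 = 0.6487;  α = 0.3513.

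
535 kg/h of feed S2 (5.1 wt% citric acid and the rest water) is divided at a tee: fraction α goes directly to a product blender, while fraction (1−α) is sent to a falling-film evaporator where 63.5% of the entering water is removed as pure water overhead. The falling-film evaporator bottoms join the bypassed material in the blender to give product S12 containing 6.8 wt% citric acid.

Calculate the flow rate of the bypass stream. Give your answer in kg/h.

All 535×0.051 = 27.285 kg/h of citric acid reaches S12, so S12 = 27.285/0.068 = 401.25 kg/h and vapour = 133.75 kg/h.
The evaporator receives (1−α)·535 of feed at 0.949 water and removes 0.635 of that water:
0.635×0.949×(1−α)×535 = 133.75
(1−α) = 133.75/322.4 = 0.4149;  α = 0.5851.
Bypass flow = 0.5851×535 = 313.05 kg/h.

313.1 kg/h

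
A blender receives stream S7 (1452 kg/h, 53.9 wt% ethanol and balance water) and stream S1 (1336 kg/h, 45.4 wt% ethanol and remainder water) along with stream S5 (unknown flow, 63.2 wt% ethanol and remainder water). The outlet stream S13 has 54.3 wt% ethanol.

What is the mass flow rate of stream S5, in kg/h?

Let S5 be the unknown flow. Total out = 2788 + S5.
ethanol balance: 1389.2 + 0.632·S5 = 0.543·(2788 + S5)
(0.632 − 0.543)·S5 = 0.543×2788 − 1389.2 = 124.71
S5 = 124.71 / 0.089 = 1401.3 kg/h

1401 kg/h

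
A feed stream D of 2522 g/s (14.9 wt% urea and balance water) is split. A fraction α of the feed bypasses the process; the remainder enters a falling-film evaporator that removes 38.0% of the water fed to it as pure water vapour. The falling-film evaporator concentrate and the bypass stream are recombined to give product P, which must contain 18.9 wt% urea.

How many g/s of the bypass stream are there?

871.4 g/s

All 2522×0.149 = 375.78 g/s of urea reaches P, so P = 375.78/0.189 = 1988.2 g/s and vapour = 533.76 g/s.
The evaporator receives (1−α)·2522 of feed at 0.851 water and removes 0.380 of that water:
0.380×0.851×(1−α)×2522 = 533.76
(1−α) = 533.76/815.56 = 0.6545;  α = 0.3455.
Bypass flow = 0.3455×2522 = 871.44 g/s.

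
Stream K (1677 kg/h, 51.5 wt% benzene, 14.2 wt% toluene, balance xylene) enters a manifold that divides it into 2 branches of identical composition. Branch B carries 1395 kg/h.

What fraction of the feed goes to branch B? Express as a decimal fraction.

0.832

Fraction to B = 1395/1677 = 0.8318.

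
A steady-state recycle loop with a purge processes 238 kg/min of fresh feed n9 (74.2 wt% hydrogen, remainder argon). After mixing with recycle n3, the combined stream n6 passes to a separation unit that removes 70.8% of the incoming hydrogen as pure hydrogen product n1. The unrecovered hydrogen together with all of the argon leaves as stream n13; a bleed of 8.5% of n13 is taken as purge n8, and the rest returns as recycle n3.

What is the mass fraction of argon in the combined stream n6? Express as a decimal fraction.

0.750

argon enters only via n9 and leaves only via the purge: 238×0.258 = 0.085×(argon in n13), and the separation unit passes all argon, so argon in n6 = argon in n13 = 722.4 kg/min.
hydrogen in n6: m_A = 238×0.742 + (1−0.085)·(1−0.708)·m_A, so m_A = 176.6/0.7328 = 240.98 kg/min.
n6 = 240.98 + 722.4 = 963.38 kg/min.
argon fraction in n6 = 722.4/963.38 = 0.750.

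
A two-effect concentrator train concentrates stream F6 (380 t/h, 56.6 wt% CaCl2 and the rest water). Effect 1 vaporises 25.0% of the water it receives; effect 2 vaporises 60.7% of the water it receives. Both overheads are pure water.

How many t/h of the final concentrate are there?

263.7 t/h

water in feed = 380×0.434 = 164.92 t/h.
After stage 1: water left = (1−0.250)×164.92 = 123.69; stream total = 338.77 t/h.
After stage 2: water left = (1−0.607)×123.69 = 48.61; final concentrate = 263.69 t/h.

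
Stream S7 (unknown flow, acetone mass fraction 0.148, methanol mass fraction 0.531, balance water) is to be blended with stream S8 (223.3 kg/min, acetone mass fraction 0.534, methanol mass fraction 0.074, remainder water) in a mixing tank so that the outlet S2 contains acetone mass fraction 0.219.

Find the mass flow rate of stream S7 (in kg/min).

990.7 kg/min

Let S7 be the unknown flow. Total out = 223.3 + S7.
acetone balance: 119.24 + 0.148·S7 = 0.219·(223.3 + S7)
(0.148 − 0.219)·S7 = 0.219×223.3 − 119.24 = -70.34
S7 = -70.34 / -0.071 = 990.7 kg/min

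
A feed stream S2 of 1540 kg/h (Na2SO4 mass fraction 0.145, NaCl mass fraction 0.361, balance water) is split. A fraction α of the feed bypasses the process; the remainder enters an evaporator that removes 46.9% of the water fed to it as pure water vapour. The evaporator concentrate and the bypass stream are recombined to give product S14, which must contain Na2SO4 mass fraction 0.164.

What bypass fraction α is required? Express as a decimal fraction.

All 1540×0.145 = 223.3 kg/h of Na2SO4 reaches S14, so S14 = 223.3/0.164 = 1361.6 kg/h and vapour = 178.41 kg/h.
The evaporator receives (1−α)·1540 of feed at 0.494 water and removes 0.469 of that water:
0.469×0.494×(1−α)×1540 = 178.41
(1−α) = 178.41/356.8 = 0.5000;  α = 0.5000.

0.500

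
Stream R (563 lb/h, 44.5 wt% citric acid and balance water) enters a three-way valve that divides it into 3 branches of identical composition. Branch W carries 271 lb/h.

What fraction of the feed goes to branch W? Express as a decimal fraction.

0.481

Fraction to W = 271/563 = 0.4813.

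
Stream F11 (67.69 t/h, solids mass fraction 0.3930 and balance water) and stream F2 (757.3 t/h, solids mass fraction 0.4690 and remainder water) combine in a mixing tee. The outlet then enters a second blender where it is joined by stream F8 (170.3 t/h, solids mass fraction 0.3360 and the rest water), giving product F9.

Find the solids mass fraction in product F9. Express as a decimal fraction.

Overall, product flow = 995.29 t/h.
solids in = 67.69×0.393 + 757.3×0.469 + 170.3×0.336 = 439 t/h.
solids fraction in F9 = 0.4411.

0.4411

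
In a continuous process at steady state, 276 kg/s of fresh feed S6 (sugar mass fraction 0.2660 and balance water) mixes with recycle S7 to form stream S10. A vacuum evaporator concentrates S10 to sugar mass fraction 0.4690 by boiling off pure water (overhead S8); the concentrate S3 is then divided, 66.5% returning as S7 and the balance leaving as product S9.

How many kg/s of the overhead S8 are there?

Overall sugar balance (none leaves overhead): sugar in fresh feed = sugar in product, i.e. 276×0.266 = (1−0.665)·S3·0.469.
S3 = 73.416/(0.469×0.335) = 467.28 kg/s.
Recycle S7 = 0.665×467.28 = 310.74 kg/s.
Combined feed S10 = 276 + 310.74 = 586.74 kg/s.
Overhead S8 = S10 − S3 = 586.74 − 467.28 = 119.46 kg/s.

119.5 kg/s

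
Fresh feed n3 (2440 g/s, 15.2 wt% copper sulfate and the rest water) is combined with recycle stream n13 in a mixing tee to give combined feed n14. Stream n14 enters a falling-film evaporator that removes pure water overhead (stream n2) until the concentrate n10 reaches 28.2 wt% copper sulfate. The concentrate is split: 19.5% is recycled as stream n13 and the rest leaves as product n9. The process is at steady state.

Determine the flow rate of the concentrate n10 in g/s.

Overall copper sulfate balance (none leaves overhead): copper sulfate in fresh feed = copper sulfate in product, i.e. 2440×0.152 = (1−0.195)·n10·0.282.
n10 = 370.88/(0.282×0.805) = 1633.8 g/s.

1634 g/s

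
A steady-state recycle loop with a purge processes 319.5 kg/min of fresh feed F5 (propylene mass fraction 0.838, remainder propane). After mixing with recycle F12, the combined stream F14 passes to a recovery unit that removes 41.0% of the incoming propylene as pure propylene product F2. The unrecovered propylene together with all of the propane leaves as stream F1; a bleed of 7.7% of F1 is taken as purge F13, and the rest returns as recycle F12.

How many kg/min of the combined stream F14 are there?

propane enters only via F5 and leaves only via the purge: 319.5×0.162 = 0.077×(propane in F1), and the recovery unit passes all propane, so propane in F14 = propane in F1 = 672.19 kg/min.
propylene in F14: m_A = 319.5×0.838 + (1−0.077)·(1−0.410)·m_A, so m_A = 267.74/0.4554 = 587.89 kg/min.
F14 = 587.89 + 672.19 = 1260.1 kg/min.

1260 kg/min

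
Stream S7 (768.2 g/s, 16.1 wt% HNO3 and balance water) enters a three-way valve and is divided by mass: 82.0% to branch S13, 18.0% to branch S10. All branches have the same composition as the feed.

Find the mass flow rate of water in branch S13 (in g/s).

528.5 g/s

Branch S13 total = 0.820×768.2 = 629.92 g/s.
water in S13 = 0.839×629.92 = 528.51 g/s.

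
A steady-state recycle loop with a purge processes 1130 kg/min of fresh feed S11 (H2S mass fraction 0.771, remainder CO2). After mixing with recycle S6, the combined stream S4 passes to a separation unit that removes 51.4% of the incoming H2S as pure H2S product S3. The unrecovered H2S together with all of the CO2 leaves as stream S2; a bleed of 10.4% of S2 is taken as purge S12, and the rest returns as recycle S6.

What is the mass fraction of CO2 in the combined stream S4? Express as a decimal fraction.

0.617

CO2 enters only via S11 and leaves only via the purge: 1130×0.229 = 0.104×(CO2 in S2), and the separation unit passes all CO2, so CO2 in S4 = CO2 in S2 = 2488.2 kg/min.
H2S in S4: m_A = 1130×0.771 + (1−0.104)·(1−0.514)·m_A, so m_A = 871.23/0.5645 = 1543.2 kg/min.
S4 = 1543.2 + 2488.2 = 4031.4 kg/min.
CO2 fraction in S4 = 2488.2/4031.4 = 0.617.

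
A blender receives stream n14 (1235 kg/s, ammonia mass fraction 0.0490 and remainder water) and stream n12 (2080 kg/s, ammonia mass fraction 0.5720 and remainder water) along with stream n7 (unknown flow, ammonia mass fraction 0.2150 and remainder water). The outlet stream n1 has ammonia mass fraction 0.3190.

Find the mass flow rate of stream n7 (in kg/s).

Let n7 be the unknown flow. Total out = 3315 + n7.
ammonia balance: 1250.3 + 0.215·n7 = 0.319·(3315 + n7)
(0.215 − 0.319)·n7 = 0.319×3315 − 1250.3 = -192.79
n7 = -192.79 / -0.104 = 1853.7 kg/s

1854 kg/s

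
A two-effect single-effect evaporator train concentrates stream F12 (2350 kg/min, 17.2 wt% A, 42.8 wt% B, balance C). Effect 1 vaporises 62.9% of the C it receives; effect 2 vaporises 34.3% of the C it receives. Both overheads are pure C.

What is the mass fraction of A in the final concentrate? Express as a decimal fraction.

0.2466

C in feed = 2350×0.400 = 940 kg/min.
After stage 1: C left = (1−0.629)×940 = 348.74; stream total = 1758.7 kg/min.
After stage 2: C left = (1−0.343)×348.74 = 229.12; final concentrate = 1639.1 kg/min.
A fraction = 404.2/1639.1 = 0.2466.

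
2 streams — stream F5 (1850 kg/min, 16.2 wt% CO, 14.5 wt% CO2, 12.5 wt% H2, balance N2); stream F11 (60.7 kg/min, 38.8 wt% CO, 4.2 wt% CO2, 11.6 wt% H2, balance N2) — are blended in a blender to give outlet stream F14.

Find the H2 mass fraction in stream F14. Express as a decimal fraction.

0.125

Total flow out = 1850 + 60.7 = 1910.7 kg/min.
H2 in = 1850×0.125 + 60.7×0.116 = 238.29 kg/min.
H2 mass fraction in F14 = 238.29/1910.7 = 0.125.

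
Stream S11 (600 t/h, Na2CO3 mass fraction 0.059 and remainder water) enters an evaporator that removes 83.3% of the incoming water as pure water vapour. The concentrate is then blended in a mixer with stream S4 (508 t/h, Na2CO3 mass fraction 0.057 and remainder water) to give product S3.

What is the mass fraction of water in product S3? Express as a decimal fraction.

0.899

Vapour removed = 0.833×0.941×600 = 470.31 t/h; concentrate = 129.69 t/h.
water reaching the mixer = 94.288 (from concentrate) + 508×0.943 = 573.33 t/h.
Product flow = 129.69 + 508 = 637.69 t/h; water fraction = 0.899.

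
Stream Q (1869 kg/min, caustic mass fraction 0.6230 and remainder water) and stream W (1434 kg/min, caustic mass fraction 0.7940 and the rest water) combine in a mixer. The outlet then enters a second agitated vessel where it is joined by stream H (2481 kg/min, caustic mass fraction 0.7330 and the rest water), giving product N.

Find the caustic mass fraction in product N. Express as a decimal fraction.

0.7126

Overall, product flow = 5784 kg/min.
caustic in = 1869×0.623 + 1434×0.794 + 2481×0.733 = 4121.6 kg/min.
caustic fraction in N = 0.7126.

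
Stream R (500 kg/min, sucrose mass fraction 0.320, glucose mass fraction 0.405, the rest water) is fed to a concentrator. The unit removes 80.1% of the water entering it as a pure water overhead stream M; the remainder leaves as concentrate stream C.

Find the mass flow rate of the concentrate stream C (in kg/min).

water entering = 500×0.275 = 137.5 kg/min; overhead removed = 0.801×137.5 = 110.14 kg/min.
Concentrate = 500 − 110.14 = 389.86 kg/min.

389.9 kg/min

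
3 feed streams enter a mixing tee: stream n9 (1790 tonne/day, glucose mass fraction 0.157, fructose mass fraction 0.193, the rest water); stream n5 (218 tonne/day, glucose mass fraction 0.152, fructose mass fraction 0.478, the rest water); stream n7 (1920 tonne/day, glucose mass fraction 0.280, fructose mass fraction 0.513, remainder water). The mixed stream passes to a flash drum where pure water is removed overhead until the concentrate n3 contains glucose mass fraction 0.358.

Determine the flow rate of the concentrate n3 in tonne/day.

glucose entering = 1790×0.157 + 218×0.152 + 1920×0.280 = 851.77 tonne/day.
All glucose reports to n3, so n3 = 851.77/0.358 = 2379.2 tonne/day.

2379 tonne/day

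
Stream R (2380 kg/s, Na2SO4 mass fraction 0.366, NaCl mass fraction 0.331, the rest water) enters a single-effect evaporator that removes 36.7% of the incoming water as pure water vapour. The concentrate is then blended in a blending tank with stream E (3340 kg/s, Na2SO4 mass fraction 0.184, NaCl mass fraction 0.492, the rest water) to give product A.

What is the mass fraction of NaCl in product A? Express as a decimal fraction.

Vapour removed = 0.367×0.303×2380 = 264.66 kg/s; concentrate = 2115.3 kg/s.
NaCl reaching the mixer = 787.78 (from concentrate) + 3340×0.492 = 2431.1 kg/s.
Product flow = 2115.3 + 3340 = 5455.3 kg/s; NaCl fraction = 0.446.

0.446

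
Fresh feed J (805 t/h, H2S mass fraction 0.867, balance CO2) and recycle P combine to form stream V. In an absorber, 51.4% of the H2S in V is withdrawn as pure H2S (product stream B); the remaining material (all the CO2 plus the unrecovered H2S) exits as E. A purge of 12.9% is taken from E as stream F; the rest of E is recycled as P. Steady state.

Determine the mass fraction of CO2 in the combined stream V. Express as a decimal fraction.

0.407

CO2 enters only via J and leaves only via the purge: 805×0.133 = 0.129×(CO2 in E), and the absorber passes all CO2, so CO2 in V = CO2 in E = 829.96 t/h.
H2S in V: m_A = 805×0.867 + (1−0.129)·(1−0.514)·m_A, so m_A = 697.93/0.5767 = 1210.2 t/h.
V = 1210.2 + 829.96 = 2040.2 t/h.
CO2 fraction in V = 829.96/2040.2 = 0.407.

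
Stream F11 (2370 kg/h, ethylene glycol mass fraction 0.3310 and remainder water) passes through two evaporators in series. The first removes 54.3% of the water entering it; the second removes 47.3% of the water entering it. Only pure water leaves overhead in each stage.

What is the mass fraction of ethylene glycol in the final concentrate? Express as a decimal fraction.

0.6726

water in feed = 2370×0.669 = 1585.5 kg/h.
After stage 1: water left = (1−0.543)×1585.5 = 724.59; stream total = 1509.1 kg/h.
After stage 2: water left = (1−0.473)×724.59 = 381.86; final concentrate = 1166.3 kg/h.
ethylene glycol fraction = 784.47/1166.3 = 0.6726.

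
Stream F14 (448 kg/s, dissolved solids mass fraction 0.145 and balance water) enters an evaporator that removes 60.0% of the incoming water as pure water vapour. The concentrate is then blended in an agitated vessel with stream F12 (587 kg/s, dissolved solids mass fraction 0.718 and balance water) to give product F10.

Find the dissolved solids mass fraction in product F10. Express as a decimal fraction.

Vapour removed = 0.600×0.855×448 = 229.82 kg/s; concentrate = 218.18 kg/s.
dissolved solids reaching the mixer = 64.96 (from concentrate) + 587×0.718 = 486.43 kg/s.
Product flow = 218.18 + 587 = 805.18 kg/s; dissolved solids fraction = 0.604.

0.604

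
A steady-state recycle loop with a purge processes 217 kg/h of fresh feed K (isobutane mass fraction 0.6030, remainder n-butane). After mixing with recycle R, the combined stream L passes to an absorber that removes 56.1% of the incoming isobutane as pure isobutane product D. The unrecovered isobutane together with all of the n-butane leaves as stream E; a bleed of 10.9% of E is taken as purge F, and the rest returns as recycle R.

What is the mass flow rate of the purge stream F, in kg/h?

96.43 kg/h

n-butane enters only via K and leaves only via the purge: 217×0.397 = 0.109×(n-butane in E), and the absorber passes all n-butane, so n-butane in L = n-butane in E = 790.36 kg/h.
isobutane in L: m_A = 217×0.603 + (1−0.109)·(1−0.561)·m_A, so m_A = 130.85/0.6089 = 214.91 kg/h.
E = (1−0.561)×214.91 + 790.36 = 884.71 kg/h.
Purge F = 0.109×884.71 = 96.433 kg/h.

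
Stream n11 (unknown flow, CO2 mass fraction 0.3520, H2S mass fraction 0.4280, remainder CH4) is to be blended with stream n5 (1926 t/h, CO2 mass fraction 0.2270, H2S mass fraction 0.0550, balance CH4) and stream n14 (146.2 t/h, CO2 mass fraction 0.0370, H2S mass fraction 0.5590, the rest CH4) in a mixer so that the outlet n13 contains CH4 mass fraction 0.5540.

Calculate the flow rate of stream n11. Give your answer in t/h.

Let n11 be the unknown flow. Total out = 2072.2 + n11.
CH4 balance: 1441.9 + 0.220·n11 = 0.554·(2072.2 + n11)
(0.220 − 0.554)·n11 = 0.554×2072.2 − 1441.9 = -293.93
n11 = -293.93 / -0.334 = 880.04 t/h

880 t/h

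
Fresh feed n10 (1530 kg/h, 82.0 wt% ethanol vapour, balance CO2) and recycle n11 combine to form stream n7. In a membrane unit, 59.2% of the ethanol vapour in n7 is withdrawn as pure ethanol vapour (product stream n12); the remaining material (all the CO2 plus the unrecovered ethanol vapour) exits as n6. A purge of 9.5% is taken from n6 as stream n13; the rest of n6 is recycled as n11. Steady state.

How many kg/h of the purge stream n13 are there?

352.5 kg/h

CO2 enters only via n10 and leaves only via the purge: 1530×0.180 = 0.095×(CO2 in n6), and the membrane unit passes all CO2, so CO2 in n7 = CO2 in n6 = 2898.9 kg/h.
ethanol vapour in n7: m_A = 1530×0.820 + (1−0.095)·(1−0.592)·m_A, so m_A = 1254.6/0.6308 = 1989 kg/h.
n6 = (1−0.592)×1989 + 2898.9 = 3710.5 kg/h.
Purge n13 = 0.095×3710.5 = 352.49 kg/h.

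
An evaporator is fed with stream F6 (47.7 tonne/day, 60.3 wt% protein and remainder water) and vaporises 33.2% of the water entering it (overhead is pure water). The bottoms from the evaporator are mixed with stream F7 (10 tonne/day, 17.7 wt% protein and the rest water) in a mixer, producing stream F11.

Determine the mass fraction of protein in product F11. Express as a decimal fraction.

Vapour removed = 0.332×0.397×47.7 = 6.2871 tonne/day; concentrate = 41.413 tonne/day.
protein reaching the mixer = 28.763 (from concentrate) + 10×0.177 = 30.533 tonne/day.
Product flow = 41.413 + 10 = 51.413 tonne/day; protein fraction = 0.5939.

0.5939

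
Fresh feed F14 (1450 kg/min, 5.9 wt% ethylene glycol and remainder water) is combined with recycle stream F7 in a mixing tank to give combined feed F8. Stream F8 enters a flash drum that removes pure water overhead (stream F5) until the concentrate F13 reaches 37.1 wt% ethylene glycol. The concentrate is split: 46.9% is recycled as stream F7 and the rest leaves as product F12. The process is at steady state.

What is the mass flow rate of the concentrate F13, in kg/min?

434.3 kg/min

Overall ethylene glycol balance (none leaves overhead): ethylene glycol in fresh feed = ethylene glycol in product, i.e. 1450×0.059 = (1−0.469)·F13·0.371.
F13 = 85.55/(0.371×0.531) = 434.26 kg/min.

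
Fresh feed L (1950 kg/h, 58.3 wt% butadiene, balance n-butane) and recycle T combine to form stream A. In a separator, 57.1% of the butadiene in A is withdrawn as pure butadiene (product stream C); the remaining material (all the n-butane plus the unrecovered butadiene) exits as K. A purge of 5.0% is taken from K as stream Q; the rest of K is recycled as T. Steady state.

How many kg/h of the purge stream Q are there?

n-butane enters only via L and leaves only via the purge: 1950×0.417 = 0.050×(n-butane in K), and the separator passes all n-butane, so n-butane in A = n-butane in K = 16263 kg/h.
butadiene in A: m_A = 1950×0.583 + (1−0.050)·(1−0.571)·m_A, so m_A = 1136.8/0.5924 = 1918.9 kg/h.
K = (1−0.571)×1918.9 + 16263 = 17086 kg/h.
Purge Q = 0.050×17086 = 854.31 kg/h.

854.3 kg/h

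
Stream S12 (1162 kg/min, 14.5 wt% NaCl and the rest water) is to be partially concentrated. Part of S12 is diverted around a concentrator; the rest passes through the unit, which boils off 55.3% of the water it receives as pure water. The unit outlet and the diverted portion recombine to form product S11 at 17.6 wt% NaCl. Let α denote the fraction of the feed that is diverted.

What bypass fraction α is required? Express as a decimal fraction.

0.627

All 1162×0.145 = 168.49 kg/min of NaCl reaches S11, so S11 = 168.49/0.176 = 957.33 kg/min and vapour = 204.67 kg/min.
The evaporator receives (1−α)·1162 of feed at 0.855 water and removes 0.553 of that water:
0.553×0.855×(1−α)×1162 = 204.67
(1−α) = 204.67/549.41 = 0.3725;  α = 0.6275.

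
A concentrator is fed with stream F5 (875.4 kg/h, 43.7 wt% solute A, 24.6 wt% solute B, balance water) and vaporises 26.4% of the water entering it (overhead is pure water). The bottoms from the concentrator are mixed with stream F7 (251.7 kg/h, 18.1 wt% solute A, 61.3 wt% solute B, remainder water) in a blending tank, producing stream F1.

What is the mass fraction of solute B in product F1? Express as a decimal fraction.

0.351

Vapour removed = 0.264×0.317×875.4 = 73.26 kg/h; concentrate = 802.14 kg/h.
solute B reaching the mixer = 215.35 (from concentrate) + 251.7×0.613 = 369.64 kg/h.
Product flow = 802.14 + 251.7 = 1053.8 kg/h; solute B fraction = 0.351.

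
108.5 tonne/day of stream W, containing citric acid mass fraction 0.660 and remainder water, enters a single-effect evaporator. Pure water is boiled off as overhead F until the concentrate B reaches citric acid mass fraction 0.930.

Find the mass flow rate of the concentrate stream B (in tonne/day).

citric acid is conserved: 108.5×0.660 = 71.61 tonne/day all reports to the concentrate.
Concentrate = 71.61/(target fraction) = 77 tonne/day.

77 tonne/day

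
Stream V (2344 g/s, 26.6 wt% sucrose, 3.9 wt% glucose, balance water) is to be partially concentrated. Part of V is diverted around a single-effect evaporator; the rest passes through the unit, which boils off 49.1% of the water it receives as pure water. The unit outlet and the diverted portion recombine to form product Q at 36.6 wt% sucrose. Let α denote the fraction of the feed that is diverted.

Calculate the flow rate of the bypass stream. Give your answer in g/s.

467.2 g/s

All 2344×0.266 = 623.5 g/s of sucrose reaches Q, so Q = 623.5/0.366 = 1703.6 g/s and vapour = 640.44 g/s.
The evaporator receives (1−α)·2344 of feed at 0.695 water and removes 0.491 of that water:
0.491×0.695×(1−α)×2344 = 640.44
(1−α) = 640.44/799.88 = 0.8007;  α = 0.1993.
Bypass flow = 0.1993×2344 = 467.23 g/s.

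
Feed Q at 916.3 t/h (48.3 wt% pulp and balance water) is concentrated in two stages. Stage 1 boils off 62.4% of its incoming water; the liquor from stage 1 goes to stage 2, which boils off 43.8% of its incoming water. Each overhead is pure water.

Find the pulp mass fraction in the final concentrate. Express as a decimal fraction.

water in feed = 916.3×0.517 = 473.73 t/h.
After stage 1: water left = (1−0.624)×473.73 = 178.12; stream total = 620.69 t/h.
After stage 2: water left = (1−0.438)×178.12 = 100.1; final concentrate = 542.68 t/h.
pulp fraction = 442.57/542.68 = 0.8155.

0.8155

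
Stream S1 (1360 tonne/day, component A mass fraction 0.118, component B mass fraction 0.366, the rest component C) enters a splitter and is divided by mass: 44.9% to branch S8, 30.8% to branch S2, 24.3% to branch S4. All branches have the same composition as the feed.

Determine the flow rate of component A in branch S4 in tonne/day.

39 tonne/day

Branch S4 total = 0.243×1360 = 330.48 tonne/day.
component A in S4 = 0.118×330.48 = 38.997 tonne/day.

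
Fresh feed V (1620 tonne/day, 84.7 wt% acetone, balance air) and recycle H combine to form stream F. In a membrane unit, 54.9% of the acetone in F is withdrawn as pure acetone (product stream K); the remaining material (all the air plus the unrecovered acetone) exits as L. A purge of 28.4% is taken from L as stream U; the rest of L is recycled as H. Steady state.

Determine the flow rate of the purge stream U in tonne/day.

air enters only via V and leaves only via the purge: 1620×0.153 = 0.284×(air in L), and the membrane unit passes all air, so air in F = air in L = 872.75 tonne/day.
acetone in F: m_A = 1620×0.847 + (1−0.284)·(1−0.549)·m_A, so m_A = 1372.1/0.6771 = 2026.5 tonne/day.
L = (1−0.549)×2026.5 + 872.75 = 1786.7 tonne/day.
Purge U = 0.284×1786.7 = 507.43 tonne/day.

507.4 tonne/day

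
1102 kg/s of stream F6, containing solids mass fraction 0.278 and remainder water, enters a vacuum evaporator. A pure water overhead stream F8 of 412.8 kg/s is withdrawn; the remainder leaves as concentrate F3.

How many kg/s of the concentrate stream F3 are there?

Concentrate = 1102 − 412.8 = 689.2 kg/s.

689.2 kg/s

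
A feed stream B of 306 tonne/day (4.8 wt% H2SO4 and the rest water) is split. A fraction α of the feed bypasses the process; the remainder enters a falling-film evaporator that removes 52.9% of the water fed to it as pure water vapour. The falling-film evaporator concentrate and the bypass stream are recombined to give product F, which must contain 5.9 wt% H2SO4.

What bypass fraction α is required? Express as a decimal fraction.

0.630

All 306×0.048 = 14.688 tonne/day of H2SO4 reaches F, so F = 14.688/0.059 = 248.95 tonne/day and vapour = 57.051 tonne/day.
The evaporator receives (1−α)·306 of feed at 0.952 water and removes 0.529 of that water:
0.529×0.952×(1−α)×306 = 57.051
(1−α) = 57.051/154.1 = 0.3702;  α = 0.6298.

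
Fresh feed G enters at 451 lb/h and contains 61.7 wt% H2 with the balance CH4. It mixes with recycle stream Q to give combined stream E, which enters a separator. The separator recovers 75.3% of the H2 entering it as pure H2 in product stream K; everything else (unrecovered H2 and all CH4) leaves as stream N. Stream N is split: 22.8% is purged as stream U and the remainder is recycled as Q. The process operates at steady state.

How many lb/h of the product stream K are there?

H2 in E: m_A = 451×0.617 + (1−0.228)·(1−0.753)·m_A, so m_A = 278.27/0.8093 = 343.83 lb/h.
Product K = 0.753×343.83 = 258.9 lb/h.

258.9 lb/h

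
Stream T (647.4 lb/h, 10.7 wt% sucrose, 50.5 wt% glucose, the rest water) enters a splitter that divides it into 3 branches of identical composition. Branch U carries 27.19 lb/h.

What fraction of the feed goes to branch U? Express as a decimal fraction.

0.042

Fraction to U = 27.19/647.4 = 0.0420.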